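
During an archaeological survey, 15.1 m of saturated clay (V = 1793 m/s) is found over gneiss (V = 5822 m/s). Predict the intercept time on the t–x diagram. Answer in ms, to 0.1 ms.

θ_c = arcsin(V₁/V₂) = arcsin(1793/5822) = 17.94°; cos θ_c = 0.9514.
tᵢ = 2h·cos θ_c / V₁ = 2·15.1·0.9514 / 1793 = 0.01602 s.

16.0 ms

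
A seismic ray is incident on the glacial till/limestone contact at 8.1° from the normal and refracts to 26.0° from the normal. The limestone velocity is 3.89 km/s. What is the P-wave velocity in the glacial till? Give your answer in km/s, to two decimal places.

Snell's law: sin 8.1°/V₁ = sin 26.0°/V₂.
V₁ = V₂·sin 8.1°/sin 26.0° = 3.89 × 0.3214 = 1.25 km/s.

1.25 km/s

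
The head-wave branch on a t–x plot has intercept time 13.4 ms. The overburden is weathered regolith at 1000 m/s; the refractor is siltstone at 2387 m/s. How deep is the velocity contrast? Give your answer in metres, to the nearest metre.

θ_c = arcsin(1000/2387) = 24.77°; cos θ_c = 0.9080.
tᵢ = 2h cos θ_c/V₁ ⇒ h = tᵢ·V₁/(2 cos θ_c) = 0.0134·1000/(2·0.9080) = 7.38 m.

7 m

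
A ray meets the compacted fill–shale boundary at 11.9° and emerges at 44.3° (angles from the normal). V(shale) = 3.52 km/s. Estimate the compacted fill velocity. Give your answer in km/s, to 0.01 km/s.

1.04 km/s

sin 11.9° = 0.2062; sin 44.3° = 0.6984.
V₁ = V₂·(sin θ₁/sin θ₂) = 3.52·(0.2062/0.6984) = 1.04 km/s.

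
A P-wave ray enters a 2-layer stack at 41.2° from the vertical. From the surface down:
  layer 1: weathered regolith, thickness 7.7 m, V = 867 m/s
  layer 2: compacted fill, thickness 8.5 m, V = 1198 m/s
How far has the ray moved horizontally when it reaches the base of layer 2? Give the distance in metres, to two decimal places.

25.42 m

p = sin θ₁/V₁ = sin 41.2°/867 = 7.5973e-04 s/m is conserved through the stack.
Layer 1: θ = 41.20°; offset = 7.7·tan 41.20° = 6.7408 m.
Layer 2: sin θ = p·1198 = 0.9102 → θ = 65.53°; offset = 8.5·tan 65.53° = 18.6754 m.
Σ offsets = 25.4163 m.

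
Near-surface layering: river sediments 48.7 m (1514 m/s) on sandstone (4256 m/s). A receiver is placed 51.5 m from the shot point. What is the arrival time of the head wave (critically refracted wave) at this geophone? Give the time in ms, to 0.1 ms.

θ_c = arcsin(V₁/V₂) = arcsin(1514/4256) = 20.84°, cos θ_c = 0.9346.
Intercept time tᵢ = 2h cos θ_c / V₁ = 2·48.7·0.9346/1514 = 0.06012 s.
t = x/V₂ + tᵢ = 51.5/4256 + 0.06012 = 0.07223 s.

72.2 ms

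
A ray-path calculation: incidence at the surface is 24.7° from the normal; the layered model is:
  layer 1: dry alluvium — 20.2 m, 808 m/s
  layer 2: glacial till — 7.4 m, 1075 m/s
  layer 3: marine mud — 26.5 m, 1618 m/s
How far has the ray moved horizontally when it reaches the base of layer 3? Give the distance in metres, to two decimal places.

54.74 m

Ray parameter p = sin 24.7° / 808 m/s = 5.1716e-04 s/m.
Layer 1: θ = 24.70°; offset = 20.2·tan 24.70° = 9.2910 m.
Layer 2: sin θ = p·1075 = 0.5559 → θ = 33.78°; offset = 7.4·tan 33.78° = 4.9494 m.
Layer 3: sin θ = p·1618 = 0.8368 → θ = 56.80°; offset = 26.5·tan 56.80° = 40.4969 m.
Summing the layer offsets gives 54.7373 m.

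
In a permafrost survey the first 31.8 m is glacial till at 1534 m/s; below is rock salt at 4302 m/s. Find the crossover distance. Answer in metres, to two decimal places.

92.35 m

x_cross = 2h·√((V₂+V₁)/(V₂−V₁)).
(V₂+V₁)/(V₂−V₁) = (4302+1534)/(4302−1534) = 2.1084; √ = 1.4520.
x_cross = 2·31.8·1.4520 = 92.35 m.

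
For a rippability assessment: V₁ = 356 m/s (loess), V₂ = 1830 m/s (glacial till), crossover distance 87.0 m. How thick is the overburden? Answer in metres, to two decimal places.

h = (x_cross/2)·√((V₂−V₁)/(V₂+V₁)).
(V₂−V₁)/(V₂+V₁) = (1830−356)/(1830+356) = 0.6743; √ = 0.8212.
h = (87.0/2)·0.8212 = 35.72 m.

35.72 m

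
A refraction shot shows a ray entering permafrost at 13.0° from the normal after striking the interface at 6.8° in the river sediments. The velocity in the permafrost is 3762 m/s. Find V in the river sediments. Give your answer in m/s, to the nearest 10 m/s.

sin 6.8° = 0.1184; sin 13.0° = 0.2250.
V₁ = V₂·(sin θ₁/sin θ₂) = 3762·(0.1184/0.2250) = 1980.15 m/s.

1980 m/s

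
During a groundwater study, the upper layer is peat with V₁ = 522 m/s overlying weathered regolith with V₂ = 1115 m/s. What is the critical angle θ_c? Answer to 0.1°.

27.9°

Critical incidence: sin θ_c = V₁/V₂ = 522/1115 = 0.4682.
θ_c = arcsin 0.4682 = 27.92°.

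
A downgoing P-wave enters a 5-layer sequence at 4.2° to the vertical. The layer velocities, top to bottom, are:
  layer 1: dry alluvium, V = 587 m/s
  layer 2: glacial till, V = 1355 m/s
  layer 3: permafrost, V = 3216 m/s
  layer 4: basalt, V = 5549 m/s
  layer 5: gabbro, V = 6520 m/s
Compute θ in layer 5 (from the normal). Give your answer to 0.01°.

54.44°

Snell's law across each interface conserves sin θ / V, so sin θ_5 = V_5·sin θ₁/V₁.
sin θ_5 = 6520 × sin 4.2° / 587 = 0.8135.
θ_5 = 54.44° from the vertical.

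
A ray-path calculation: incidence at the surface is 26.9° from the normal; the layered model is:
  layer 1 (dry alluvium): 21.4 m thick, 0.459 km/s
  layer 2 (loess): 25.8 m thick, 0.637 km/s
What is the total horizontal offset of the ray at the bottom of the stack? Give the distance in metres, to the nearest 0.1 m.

p = sin θ₁/V₁ = sin 26.9°/0.459 = 9.8570e-01 s/km is conserved through the stack.
Layer 1: θ = 26.90°; offset = 21.4·tan 26.90° = 10.857 m.
Layer 2: sin θ = p·0.637 = 0.6279 → θ = 38.89°; offset = 25.8·tan 38.89° = 20.814 m.
Total horizontal offset = 31.671 m.

31.7 m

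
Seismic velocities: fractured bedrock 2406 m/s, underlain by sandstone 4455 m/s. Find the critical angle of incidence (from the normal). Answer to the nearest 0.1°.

32.7°

Critical incidence: sin θ_c = V₁/V₂ = 2406/4455 = 0.5401.
θ_c = arcsin 0.5401 = 32.69°.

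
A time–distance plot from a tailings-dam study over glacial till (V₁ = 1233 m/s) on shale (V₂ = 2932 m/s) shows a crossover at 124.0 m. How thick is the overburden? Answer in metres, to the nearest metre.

x_cross = 2h·√((V₂+V₁)/(V₂−V₁)) → h = x_cross / (2·√((V₂+V₁)/(V₂−V₁))).
√((V₂+V₁)/(V₂−V₁)) = √((2932+1233)/(2932−1233)) = 1.5657.
h = 124.0 / (2·1.5657) = 39.60 m.

40 m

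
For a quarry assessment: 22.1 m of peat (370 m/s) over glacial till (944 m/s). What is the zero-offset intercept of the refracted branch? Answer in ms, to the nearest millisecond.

110 ms

θ_c = arcsin(V₁/V₂) = arcsin(370/944) = 23.08°; cos θ_c = 0.9200.
tᵢ = 2h·cos θ_c / V₁ = 2·22.1·0.9200 / 370 = 0.10990 s.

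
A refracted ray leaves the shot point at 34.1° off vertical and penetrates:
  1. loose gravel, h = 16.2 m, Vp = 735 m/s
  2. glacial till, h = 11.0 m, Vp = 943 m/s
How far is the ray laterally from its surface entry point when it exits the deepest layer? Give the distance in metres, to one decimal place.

Apply Snell's law at each interface; in layer i the horizontal offset is hᵢ·tan θᵢ.
Layer 1: θ = 34.10°; offset = 16.2·tan 34.10° = 10.968 m.
Layer 2: sin θ = 943·sin 34.1°/735 = 0.7193, θ = 46.00°; offset = 11.0·tan 46.00° = 11.389 m.
Σ offsets = 22.358 m.

22.4 m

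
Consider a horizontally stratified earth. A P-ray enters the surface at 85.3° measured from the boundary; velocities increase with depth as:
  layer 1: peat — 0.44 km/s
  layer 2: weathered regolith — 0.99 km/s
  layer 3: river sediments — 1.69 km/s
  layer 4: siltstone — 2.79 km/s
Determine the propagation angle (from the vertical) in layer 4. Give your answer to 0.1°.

From the normal: θ₁ = 90° − 85.3° = 4.7°.
Ray parameter p = sin 4.7° / 0.44 = 1.8622e-01 s/km.
sin θ_4 = p·V_4 = 1.8622e-01 × 2.79 = 0.5196.
θ_4 = arcsin 0.5196 = 31.30°.

31.3°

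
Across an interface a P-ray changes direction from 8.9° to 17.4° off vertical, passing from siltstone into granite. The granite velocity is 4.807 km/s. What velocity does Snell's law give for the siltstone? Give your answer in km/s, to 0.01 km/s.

Snell's law: sin 8.9°/V₁ = sin 17.4°/V₂.
V₁ = V₂·sin 8.9°/sin 17.4° = 4.807 × 0.5174 = 2.49 km/s.

2.49 km/s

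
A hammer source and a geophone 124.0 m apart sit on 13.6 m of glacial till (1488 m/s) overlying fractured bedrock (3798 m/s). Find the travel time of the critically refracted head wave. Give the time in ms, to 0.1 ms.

49.5 ms

θ_c = arcsin(V₁/V₂) = arcsin(1488/3798) = 23.07°, cos θ_c = 0.9201.
Intercept time tᵢ = 2h cos θ_c / V₁ = 2·13.6·0.9201/1488 = 0.01682 s.
t = x/V₂ + tᵢ = 124.0/3798 + 0.01682 = 0.04947 s.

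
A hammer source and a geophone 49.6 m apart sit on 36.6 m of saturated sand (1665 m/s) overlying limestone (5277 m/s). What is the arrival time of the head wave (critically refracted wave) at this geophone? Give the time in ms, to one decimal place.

t = x/V₂ + 2h·√(V₂²−V₁²)/(V₁V₂).
√(V₂²−V₁²) = √(5277²−1665²) = 5007.4 m/s; delay term = 2·36.6·5007.4/(1665·5277) = 0.04172 s.
t = 49.6/5277 + 0.04172 = 0.05112 s.

51.1 ms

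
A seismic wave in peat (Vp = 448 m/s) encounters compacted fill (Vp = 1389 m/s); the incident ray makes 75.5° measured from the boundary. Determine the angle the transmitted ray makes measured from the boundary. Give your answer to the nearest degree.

39°

Convert to the normal: θ₁ = 90° − 75.5° = 14.5°.
Snell's law: sin θ₂ = (V₂/V₁)·sin θ₁ = (1389/448)·sin 14.5° = 0.7763.
θ₂ = sin⁻¹(0.7763) = 50.92° (from vertical).
From the interface: 90° − 50.92° = 39.08°.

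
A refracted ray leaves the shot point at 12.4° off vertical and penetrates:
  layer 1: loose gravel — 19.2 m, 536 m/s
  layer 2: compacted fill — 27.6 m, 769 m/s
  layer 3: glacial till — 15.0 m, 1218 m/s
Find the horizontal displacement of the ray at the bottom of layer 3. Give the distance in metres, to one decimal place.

Apply Snell's law at each interface; in layer i the horizontal offset is hᵢ·tan θᵢ.
Layer 1: θ = 12.40°; offset = 19.2·tan 12.40° = 4.221 m.
Layer 2: sin θ = 769·sin 12.4°/536 = 0.3081, θ = 17.94°; offset = 27.6·tan 17.94° = 8.938 m.
Layer 3: sin θ = 1218·sin 12.4°/536 = 0.4880, θ = 29.21°; offset = 15.0·tan 29.21° = 8.386 m.
Total horizontal offset = 21.545 m.

21.5 m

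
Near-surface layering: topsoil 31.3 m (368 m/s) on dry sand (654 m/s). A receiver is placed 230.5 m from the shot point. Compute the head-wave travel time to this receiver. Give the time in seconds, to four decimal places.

t = x/V₂ + 2h·√(V₂²−V₁²)/(V₁V₂).
√(V₂²−V₁²) = √(654²−368²) = 540.6 m/s; delay term = 2·31.3·540.6/(368·654) = 0.14062 s.
t = 230.5/654 + 0.14062 = 0.49307 s.

0.4931 s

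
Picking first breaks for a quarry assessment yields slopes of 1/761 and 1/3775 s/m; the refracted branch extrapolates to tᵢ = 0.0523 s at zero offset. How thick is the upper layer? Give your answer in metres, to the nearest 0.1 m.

20.3 m

h = tᵢ·V₁·V₂ / (2·√(V₂²−V₁²)).
√(V₂²−V₁²) = √(3775² − 761²) = 3697.5 m/s.
h = 0.0523 s × 761 × 3775 / (2 × 3697.5) = 20.32 m.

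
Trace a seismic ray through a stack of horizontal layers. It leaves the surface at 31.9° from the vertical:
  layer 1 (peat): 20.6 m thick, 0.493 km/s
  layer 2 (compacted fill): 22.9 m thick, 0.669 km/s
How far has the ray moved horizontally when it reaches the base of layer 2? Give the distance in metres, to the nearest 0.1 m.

36.4 m

p = sin θ₁/V₁ = sin 31.9°/0.493 = 1.0719e+00 s/km is conserved through the stack.
Layer 1: θ = 31.90°; offset = 20.6·tan 31.90° = 12.822 m.
Layer 2: sin θ = p·0.669 = 0.7171 → θ = 45.81°; offset = 22.9·tan 45.81° = 23.561 m.
Σ offsets = 36.383 m.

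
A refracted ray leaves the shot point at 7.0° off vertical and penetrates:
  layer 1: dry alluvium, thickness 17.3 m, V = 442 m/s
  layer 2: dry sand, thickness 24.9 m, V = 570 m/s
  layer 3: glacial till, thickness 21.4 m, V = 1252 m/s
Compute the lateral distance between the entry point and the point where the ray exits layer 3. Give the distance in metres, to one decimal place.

14.0 m

Ray parameter p = sin 7.0° / 442 m/s = 2.7572e-04 s/m.
Layer 1: θ = 7.00°; offset = 17.3·tan 7.00° = 2.124 m.
Layer 2: sin θ = p·570 = 0.1572 → θ = 9.04°; offset = 24.9·tan 9.04° = 3.963 m.
Layer 3: sin θ = p·1252 = 0.3452 → θ = 20.19°; offset = 21.4·tan 20.19° = 7.871 m.
Σ offsets = 13.958 m.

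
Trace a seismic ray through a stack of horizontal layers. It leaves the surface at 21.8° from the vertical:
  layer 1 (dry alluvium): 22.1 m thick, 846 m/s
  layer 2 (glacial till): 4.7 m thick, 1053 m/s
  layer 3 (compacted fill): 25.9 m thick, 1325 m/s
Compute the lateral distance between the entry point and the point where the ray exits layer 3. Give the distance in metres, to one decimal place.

Apply Snell's law at each interface; in layer i the horizontal offset is hᵢ·tan θᵢ.
Layer 1: θ = 21.80°; offset = 22.1·tan 21.80° = 8.839 m.
Layer 2: sin θ = 1053·sin 21.8°/846 = 0.4622, θ = 27.53°; offset = 4.7·tan 27.53° = 2.450 m.
Layer 3: sin θ = 1325·sin 21.8°/846 = 0.5816, θ = 35.57°; offset = 25.9·tan 35.57° = 18.519 m.
Σ offsets = 29.808 m.

29.8 m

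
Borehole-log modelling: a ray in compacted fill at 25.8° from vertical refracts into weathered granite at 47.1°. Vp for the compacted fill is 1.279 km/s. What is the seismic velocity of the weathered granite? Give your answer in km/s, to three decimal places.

2.153 km/s

Snell's law: sin 25.8°/V₁ = sin 47.1°/V₂.
V₂ = V₁·sin 47.1°/sin 25.8° = 1.279 × 1.6831 = 2.153 km/s.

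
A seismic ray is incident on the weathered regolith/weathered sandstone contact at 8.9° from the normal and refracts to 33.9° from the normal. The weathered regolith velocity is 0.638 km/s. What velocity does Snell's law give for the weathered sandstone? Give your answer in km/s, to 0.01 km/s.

Snell's law: sin 8.9°/V₁ = sin 33.9°/V₂.
V₂ = V₁·sin 33.9°/sin 8.9° = 0.638 × 3.6051 = 2.30 km/s.

2.30 km/s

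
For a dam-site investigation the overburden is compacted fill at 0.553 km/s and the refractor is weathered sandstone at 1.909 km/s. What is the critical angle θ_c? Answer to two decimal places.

16.84°

At critical incidence the refracted ray runs along the interface (θ₂ = 90°), so sin θ_c = V₁/V₂.
θ_c = arcsin(0.553/1.909) = arcsin 0.2897 = 16.84°.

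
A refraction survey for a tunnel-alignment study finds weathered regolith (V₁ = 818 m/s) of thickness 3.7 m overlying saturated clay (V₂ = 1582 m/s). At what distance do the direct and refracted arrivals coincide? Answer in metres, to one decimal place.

13.1 m

x_cross = 2h·√((V₂+V₁)/(V₂−V₁)).
(V₂+V₁)/(V₂−V₁) = (1582+818)/(1582−818) = 3.1414; √ = 1.7724.
x_cross = 2·3.7·1.7724 = 13.12 m.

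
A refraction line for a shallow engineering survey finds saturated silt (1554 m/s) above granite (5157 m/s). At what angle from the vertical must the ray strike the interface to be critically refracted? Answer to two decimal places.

At critical incidence the refracted ray runs along the interface (θ₂ = 90°), so sin θ_c = V₁/V₂.
θ_c = arcsin(1554/5157) = arcsin 0.3013 = 17.54°.

17.54°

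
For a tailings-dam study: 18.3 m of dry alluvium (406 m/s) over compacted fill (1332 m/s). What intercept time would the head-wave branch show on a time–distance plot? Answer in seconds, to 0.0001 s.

tᵢ = 2h·√(V₂²−V₁²)/(V₁V₂).
√(V₂²−V₁²) = √(1332²−406²) = 1268.6 m/s.
tᵢ = 2·18.3·1268.6/(406·1332) = 0.08586 s.

0.0859 s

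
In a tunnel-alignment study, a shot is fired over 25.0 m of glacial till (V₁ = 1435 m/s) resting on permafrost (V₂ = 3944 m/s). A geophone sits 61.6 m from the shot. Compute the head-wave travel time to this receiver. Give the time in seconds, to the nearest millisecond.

t = x/V₂ + 2h·√(V₂²−V₁²)/(V₁V₂).
√(V₂²−V₁²) = √(3944²−1435²) = 3673.7 m/s; delay term = 2·25.0·3673.7/(1435·3944) = 0.03246 s.
t = 61.6/3944 + 0.03246 = 0.04807 s.

0.048 s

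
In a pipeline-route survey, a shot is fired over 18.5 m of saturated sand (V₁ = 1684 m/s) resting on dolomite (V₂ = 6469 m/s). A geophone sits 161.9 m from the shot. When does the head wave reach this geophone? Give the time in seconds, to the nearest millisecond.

θ_c = arcsin(V₁/V₂) = arcsin(1684/6469) = 15.09°, cos θ_c = 0.9655.
Intercept time tᵢ = 2h cos θ_c / V₁ = 2·18.5·0.9655/1684 = 0.02121 s.
t = x/V₂ + tᵢ = 161.9/6469 + 0.02121 = 0.04624 s.

0.046 s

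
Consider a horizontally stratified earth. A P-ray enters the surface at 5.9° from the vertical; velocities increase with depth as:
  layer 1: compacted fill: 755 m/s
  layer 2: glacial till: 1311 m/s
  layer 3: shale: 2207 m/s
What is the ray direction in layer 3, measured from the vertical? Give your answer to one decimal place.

17.5°

Ray parameter p = sin 5.9° / 755 = 1.3615e-04 s/m.
sin θ_3 = p·V_3 = 1.3615e-04 × 2207 = 0.3005.
θ_3 = 17.49° from the vertical.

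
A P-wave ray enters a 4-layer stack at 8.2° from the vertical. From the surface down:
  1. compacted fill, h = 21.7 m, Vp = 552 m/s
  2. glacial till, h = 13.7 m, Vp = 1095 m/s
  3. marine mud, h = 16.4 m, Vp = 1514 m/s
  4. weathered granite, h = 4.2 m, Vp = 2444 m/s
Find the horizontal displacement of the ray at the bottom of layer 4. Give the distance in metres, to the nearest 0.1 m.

17.6 m

Apply Snell's law at each interface; in layer i the horizontal offset is hᵢ·tan θᵢ.
Layer 1: θ = 8.20°; offset = 21.7·tan 8.20° = 3.127 m.
Layer 2: sin θ = 1095·sin 8.2°/552 = 0.2829, θ = 16.44°; offset = 13.7·tan 16.44° = 4.041 m.
Layer 3: sin θ = 1514·sin 8.2°/552 = 0.3912, θ = 23.03°; offset = 16.4·tan 23.03° = 6.971 m.
Layer 4: sin θ = 2444·sin 8.2°/552 = 0.6315, θ = 39.16°; offset = 4.2·tan 39.16° = 3.421 m.
Σ offsets = 17.560 m.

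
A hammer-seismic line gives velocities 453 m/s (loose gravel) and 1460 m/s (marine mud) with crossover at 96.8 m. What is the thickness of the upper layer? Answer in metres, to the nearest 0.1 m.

h = (x_cross/2)·√((V₂−V₁)/(V₂+V₁)).
(V₂−V₁)/(V₂+V₁) = (1460−453)/(1460+453) = 0.5264; √ = 0.7255.
h = (96.8/2)·0.7255 = 35.12 m.

35.1 m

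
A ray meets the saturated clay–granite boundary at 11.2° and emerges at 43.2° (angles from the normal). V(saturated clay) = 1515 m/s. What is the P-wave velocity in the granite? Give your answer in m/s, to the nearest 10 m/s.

sin 11.2° = 0.1942; sin 43.2° = 0.6845.
V₂ = V₁·(sin θ₂/sin θ₁) = 1515·(0.6845/0.1942) = 5339.37 m/s.

5340 m/s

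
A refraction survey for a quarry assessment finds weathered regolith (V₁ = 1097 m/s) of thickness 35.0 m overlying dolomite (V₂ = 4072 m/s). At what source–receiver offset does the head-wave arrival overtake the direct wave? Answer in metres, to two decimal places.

92.27 m

θ_c = arcsin(1097/4072) = 15.63°, so cos θ_c = 0.9630 and tᵢ = 2h cos θ_c/V₁ = 0.0615 s.
At crossover x/V₁ = x/V₂ + tᵢ ⇒ x = tᵢ/(1/V₁ − 1/V₂) = 0.06145/(9.1158e-04 − 2.4558e-04) = 92.27 m.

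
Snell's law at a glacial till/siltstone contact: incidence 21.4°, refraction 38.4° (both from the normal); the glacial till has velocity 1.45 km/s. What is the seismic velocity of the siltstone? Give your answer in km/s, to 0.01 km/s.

sin 21.4° = 0.3649; sin 38.4° = 0.6211.
V₂ = V₁·(sin θ₂/sin θ₁) = 1.45·(0.6211/0.3649) = 2.47 km/s.

2.47 km/s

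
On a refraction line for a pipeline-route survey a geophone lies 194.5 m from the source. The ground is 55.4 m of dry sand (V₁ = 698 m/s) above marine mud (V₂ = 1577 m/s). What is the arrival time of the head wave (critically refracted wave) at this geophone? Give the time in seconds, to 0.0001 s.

0.2657 s

θ_c = arcsin(V₁/V₂) = arcsin(698/1577) = 26.27°, cos θ_c = 0.8967.
Intercept time tᵢ = 2h cos θ_c / V₁ = 2·55.4·0.8967/698 = 0.14234 s.
t = x/V₂ + tᵢ = 194.5/1577 + 0.14234 = 0.26568 s.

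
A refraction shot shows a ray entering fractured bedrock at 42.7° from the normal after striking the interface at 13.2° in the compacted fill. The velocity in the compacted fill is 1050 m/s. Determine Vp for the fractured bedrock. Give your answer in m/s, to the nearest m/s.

3118 m/s

sin 13.2° = 0.2284; sin 42.7° = 0.6782.
V₂ = V₁·(sin θ₂/sin θ₁) = 1050·(0.6782/0.2284) = 3118.30 m/s.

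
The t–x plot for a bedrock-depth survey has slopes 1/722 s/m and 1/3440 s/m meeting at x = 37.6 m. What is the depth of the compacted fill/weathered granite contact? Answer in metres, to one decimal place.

15.2 m

x_cross = 2h·√((V₂+V₁)/(V₂−V₁)) → h = x_cross / (2·√((V₂+V₁)/(V₂−V₁))).
√((V₂+V₁)/(V₂−V₁)) = √((3440+722)/(3440−722)) = 1.2374.
h = 37.6 / (2·1.2374) = 15.19 m.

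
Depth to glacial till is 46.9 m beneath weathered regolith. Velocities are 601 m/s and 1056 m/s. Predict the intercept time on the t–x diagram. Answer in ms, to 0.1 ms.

128.3 ms

tᵢ = 2h·√(V₂²−V₁²)/(V₁V₂).
√(V₂²−V₁²) = √(1056²−601²) = 868.3 m/s.
tᵢ = 2·46.9·868.3/(601·1056) = 0.12833 s.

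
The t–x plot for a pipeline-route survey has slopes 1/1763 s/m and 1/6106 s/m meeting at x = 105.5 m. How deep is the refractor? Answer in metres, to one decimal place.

x_cross = 2h·√((V₂+V₁)/(V₂−V₁)) → h = x_cross / (2·√((V₂+V₁)/(V₂−V₁))).
√((V₂+V₁)/(V₂−V₁)) = √((6106+1763)/(6106−1763)) = 1.3461.
h = 105.5 / (2·1.3461) = 39.19 m.

39.2 m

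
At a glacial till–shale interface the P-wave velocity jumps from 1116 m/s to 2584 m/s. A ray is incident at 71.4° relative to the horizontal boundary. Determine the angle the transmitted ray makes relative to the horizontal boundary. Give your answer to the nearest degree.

42°

Angle from the normal: 90° − 71.4° = 18.6°.
Snell's law: sin θ₂ = (V₂/V₁)·sin θ₁ = (2584/1116)·sin 18.6° = 0.7385.
θ₂ = arcsin 0.7385 = 47.61° from the normal.
From the interface: 90° − 47.61° = 42.39°.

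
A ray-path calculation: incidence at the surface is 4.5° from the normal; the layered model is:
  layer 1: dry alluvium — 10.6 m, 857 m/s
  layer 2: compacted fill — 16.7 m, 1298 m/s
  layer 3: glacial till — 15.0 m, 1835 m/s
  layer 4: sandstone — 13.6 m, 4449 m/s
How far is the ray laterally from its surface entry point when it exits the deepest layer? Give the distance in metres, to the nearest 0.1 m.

11.5 m

Apply Snell's law at each interface; in layer i the horizontal offset is hᵢ·tan θᵢ.
Layer 1: θ = 4.50°; offset = 10.6·tan 4.50° = 0.834 m.
Layer 2: sin θ = 1298·sin 4.5°/857 = 0.1188, θ = 6.82°; offset = 16.7·tan 6.82° = 1.999 m.
Layer 3: sin θ = 1835·sin 4.5°/857 = 0.1680, θ = 9.67°; offset = 15.0·tan 9.67° = 2.556 m.
Layer 4: sin θ = 4449·sin 4.5°/857 = 0.4073, θ = 24.04°; offset = 13.6·tan 24.04° = 6.065 m.
Total horizontal offset = 11.455 m.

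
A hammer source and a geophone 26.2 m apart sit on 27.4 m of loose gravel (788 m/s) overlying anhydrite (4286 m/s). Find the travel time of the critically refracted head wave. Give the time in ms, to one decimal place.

θ_c = arcsin(V₁/V₂) = arcsin(788/4286) = 10.59°, cos θ_c = 0.9830.
Intercept time tᵢ = 2h cos θ_c / V₁ = 2·27.4·0.9830/788 = 0.06836 s.
t = x/V₂ + tᵢ = 26.2/4286 + 0.06836 = 0.07447 s.

74.5 ms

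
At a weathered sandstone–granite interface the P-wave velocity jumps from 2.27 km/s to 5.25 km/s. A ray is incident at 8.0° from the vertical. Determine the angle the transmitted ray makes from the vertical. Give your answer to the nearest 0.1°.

18.8°

Snell's law: sin θ₂ = (V₂/V₁)·sin θ₁ = (5.25/2.27)·sin 8.0° = 0.3219.
θ₂ = arcsin 0.3219 = 18.78° from the normal.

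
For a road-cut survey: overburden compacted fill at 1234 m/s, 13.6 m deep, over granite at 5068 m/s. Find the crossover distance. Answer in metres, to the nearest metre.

θ_c = arcsin(1234/5068) = 14.09°, so cos θ_c = 0.9699 and tᵢ = 2h cos θ_c/V₁ = 0.0214 s.
At crossover x/V₁ = x/V₂ + tᵢ ⇒ x = tᵢ/(1/V₁ − 1/V₂) = 0.02138/(8.1037e-04 − 1.9732e-04) = 34.87 m.

35 m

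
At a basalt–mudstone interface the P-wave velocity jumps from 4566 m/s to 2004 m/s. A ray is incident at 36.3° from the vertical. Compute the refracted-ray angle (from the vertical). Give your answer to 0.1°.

15.1°

Snell's law: sin θ₂ = (V₂/V₁)·sin θ₁ = (2004/4566)·sin 36.3° = 0.2598.
θ₂ = sin⁻¹(0.2598) = 15.06° (from vertical).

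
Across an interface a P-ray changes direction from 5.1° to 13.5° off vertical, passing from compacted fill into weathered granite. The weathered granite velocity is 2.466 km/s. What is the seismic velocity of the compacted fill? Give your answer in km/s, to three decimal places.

0.939 km/s

sin 5.1° = 0.0889; sin 13.5° = 0.2334.
V₁ = V₂·(sin θ₁/sin θ₂) = 2.466·(0.0889/0.2334) = 0.939 km/s.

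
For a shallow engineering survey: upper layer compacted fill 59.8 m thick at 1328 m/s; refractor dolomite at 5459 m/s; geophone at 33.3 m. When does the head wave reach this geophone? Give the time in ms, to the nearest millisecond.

93 ms

θ_c = arcsin(V₁/V₂) = arcsin(1328/5459) = 14.08°, cos θ_c = 0.9700.
Intercept time tᵢ = 2h cos θ_c / V₁ = 2·59.8·0.9700/1328 = 0.08735 s.
t = x/V₂ + tᵢ = 33.3/5459 + 0.08735 = 0.09345 s.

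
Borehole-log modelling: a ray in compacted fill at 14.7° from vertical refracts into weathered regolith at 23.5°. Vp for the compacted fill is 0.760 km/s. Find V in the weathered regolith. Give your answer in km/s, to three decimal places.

1.194 km/s

sin 14.7° = 0.2538; sin 23.5° = 0.3987.
V₂ = V₁·(sin θ₂/sin θ₁) = 0.760·(0.3987/0.2538) = 1.194 km/s.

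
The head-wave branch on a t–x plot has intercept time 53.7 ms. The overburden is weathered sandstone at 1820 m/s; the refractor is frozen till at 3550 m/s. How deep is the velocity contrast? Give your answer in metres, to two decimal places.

56.92 m

h = tᵢ·V₁·V₂ / (2·√(V₂²−V₁²)).
√(V₂²−V₁²) = √(3550² − 1820²) = 3048.0 m/s.
h = 0.0537 s × 1820 × 3550 / (2 × 3048.0) = 56.92 m.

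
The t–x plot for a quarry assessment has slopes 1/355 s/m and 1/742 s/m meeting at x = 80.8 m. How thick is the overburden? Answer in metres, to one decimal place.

x_cross = 2h·√((V₂+V₁)/(V₂−V₁)) → h = x_cross / (2·√((V₂+V₁)/(V₂−V₁))).
√((V₂+V₁)/(V₂−V₁)) = √((742+355)/(742−355)) = 1.6836.
h = 80.8 / (2·1.6836) = 24.00 m.

24.0 m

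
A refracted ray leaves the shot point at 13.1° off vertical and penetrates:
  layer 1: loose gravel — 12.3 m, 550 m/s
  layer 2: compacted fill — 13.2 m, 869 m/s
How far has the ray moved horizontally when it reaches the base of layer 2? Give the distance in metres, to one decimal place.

p = sin θ₁/V₁ = sin 13.1°/550 = 4.1209e-04 s/m is conserved through the stack.
Layer 1: θ = 13.10°; offset = 12.3·tan 13.10° = 2.862 m.
Layer 2: sin θ = p·869 = 0.3581 → θ = 20.98°; offset = 13.2·tan 20.98° = 5.063 m.
Total horizontal offset = 7.925 m.

7.9 m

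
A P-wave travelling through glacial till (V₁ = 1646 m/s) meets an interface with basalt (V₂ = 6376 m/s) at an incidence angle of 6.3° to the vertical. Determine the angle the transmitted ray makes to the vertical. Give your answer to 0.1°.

25.2°

Snell's law: sin θ₂ = (V₂/V₁)·sin θ₁ = (6376/1646)·sin 6.3° = 0.4251.
θ₂ = arcsin 0.4251 = 25.16° from the normal.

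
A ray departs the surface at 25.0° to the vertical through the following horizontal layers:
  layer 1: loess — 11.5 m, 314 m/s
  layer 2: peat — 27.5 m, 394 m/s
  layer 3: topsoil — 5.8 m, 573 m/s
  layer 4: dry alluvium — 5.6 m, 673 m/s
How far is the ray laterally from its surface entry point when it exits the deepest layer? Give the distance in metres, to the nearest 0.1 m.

Ray parameter p = sin 25.0° / 314 m/s = 1.3459e-03 s/m.
Layer 1: θ = 25.00°; offset = 11.5·tan 25.00° = 5.363 m.
Layer 2: sin θ = p·394 = 0.5303 → θ = 32.03°; offset = 27.5·tan 32.03° = 17.201 m.
Layer 3: sin θ = p·573 = 0.7712 → θ = 50.46°; offset = 5.8·tan 50.46° = 7.027 m.
Layer 4: sin θ = p·673 = 0.9058 → θ = 64.93°; offset = 5.6·tan 64.93° = 11.972 m.
Σ offsets = 41.562 m.

41.6 m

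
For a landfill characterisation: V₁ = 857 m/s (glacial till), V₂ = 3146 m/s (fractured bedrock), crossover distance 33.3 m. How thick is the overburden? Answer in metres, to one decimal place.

12.6 m

h = (x_cross/2)·√((V₂−V₁)/(V₂+V₁)).
(V₂−V₁)/(V₂+V₁) = (3146−857)/(3146+857) = 0.5718; √ = 0.7562.
h = (33.3/2)·0.7562 = 12.59 m.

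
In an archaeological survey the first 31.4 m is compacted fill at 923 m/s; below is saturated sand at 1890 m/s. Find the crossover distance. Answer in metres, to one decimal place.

107.1 m

x_cross = 2h·√((V₂+V₁)/(V₂−V₁)).
(V₂+V₁)/(V₂−V₁) = (1890+923)/(1890−923) = 2.9090; √ = 1.7056.
x_cross = 2·31.4·1.7056 = 107.11 m.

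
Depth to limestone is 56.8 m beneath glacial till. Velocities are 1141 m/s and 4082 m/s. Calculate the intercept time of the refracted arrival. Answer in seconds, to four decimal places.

tᵢ = 2h·√(V₂²−V₁²)/(V₁V₂).
√(V₂²−V₁²) = √(4082²−1141²) = 3919.3 m/s.
tᵢ = 2·56.8·3919.3/(1141·4082) = 0.09559 s.

0.0956 s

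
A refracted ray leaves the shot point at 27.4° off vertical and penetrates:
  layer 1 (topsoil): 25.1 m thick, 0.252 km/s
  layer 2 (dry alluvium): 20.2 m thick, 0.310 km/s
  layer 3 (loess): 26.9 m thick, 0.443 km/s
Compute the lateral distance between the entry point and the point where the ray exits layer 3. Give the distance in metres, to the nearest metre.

Apply Snell's law at each interface; in layer i the horizontal offset is hᵢ·tan θᵢ.
Layer 1: θ = 27.40°; offset = 25.1·tan 27.40° = 13.011 m.
Layer 2: sin θ = 0.310·sin 27.4°/0.252 = 0.5661, θ = 34.48°; offset = 20.2·tan 34.48° = 13.873 m.
Layer 3: sin θ = 0.443·sin 27.4°/0.252 = 0.8090, θ = 54.00°; offset = 26.9·tan 54.00° = 37.023 m.
Summing the layer offsets gives 63.906 m.

64 m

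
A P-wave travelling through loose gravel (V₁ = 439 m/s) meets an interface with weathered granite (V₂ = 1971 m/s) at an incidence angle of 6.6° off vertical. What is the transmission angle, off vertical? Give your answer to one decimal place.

Snell's law: sin θ₂ = (V₂/V₁)·sin θ₁ = (1971/439)·sin 6.6° = 0.5160.
θ₂ = arcsin 0.5160 = 31.07° from the normal.

31.1°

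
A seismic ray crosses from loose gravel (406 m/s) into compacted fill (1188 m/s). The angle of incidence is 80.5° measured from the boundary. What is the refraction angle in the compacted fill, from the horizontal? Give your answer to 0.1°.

61.1°

Convert to the normal: θ₁ = 90° − 80.5° = 9.5°.
Snell's law: sin θ₂ = (V₂/V₁)·sin θ₁ = (1188/406)·sin 9.5° = 0.4829.
θ₂ = arcsin 0.4829 = 28.88° from the normal.
From the interface: 90° − 28.88° = 61.12°.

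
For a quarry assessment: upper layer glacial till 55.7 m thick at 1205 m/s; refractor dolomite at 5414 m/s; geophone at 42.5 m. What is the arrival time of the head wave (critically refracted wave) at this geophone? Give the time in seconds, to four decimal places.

0.0980 s

θ_c = arcsin(V₁/V₂) = arcsin(1205/5414) = 12.86°, cos θ_c = 0.9749.
Intercept time tᵢ = 2h cos θ_c / V₁ = 2·55.7·0.9749/1205 = 0.09013 s.
t = x/V₂ + tᵢ = 42.5/5414 + 0.09013 = 0.09798 s.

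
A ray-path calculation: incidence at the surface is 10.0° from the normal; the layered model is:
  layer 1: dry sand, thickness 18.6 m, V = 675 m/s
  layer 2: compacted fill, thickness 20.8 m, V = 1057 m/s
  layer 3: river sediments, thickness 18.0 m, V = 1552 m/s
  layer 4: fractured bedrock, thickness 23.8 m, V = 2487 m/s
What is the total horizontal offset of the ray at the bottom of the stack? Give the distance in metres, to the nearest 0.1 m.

Apply Snell's law at each interface; in layer i the horizontal offset is hᵢ·tan θᵢ.
Layer 1: θ = 10.00°; offset = 18.6·tan 10.00° = 3.280 m.
Layer 2: sin θ = 1057·sin 10.0°/675 = 0.2719, θ = 15.78°; offset = 20.8·tan 15.78° = 5.877 m.
Layer 3: sin θ = 1552·sin 10.0°/675 = 0.3993, θ = 23.53°; offset = 18.0·tan 23.53° = 7.839 m.
Layer 4: sin θ = 2487·sin 10.0°/675 = 0.6398, θ = 39.78°; offset = 23.8·tan 39.78° = 19.813 m.
Σ offsets = 36.809 m.

36.8 m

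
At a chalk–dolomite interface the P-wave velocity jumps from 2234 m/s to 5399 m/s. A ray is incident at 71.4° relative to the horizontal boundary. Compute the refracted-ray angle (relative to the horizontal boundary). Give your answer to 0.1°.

Angle from the normal: 90° − 71.4° = 18.6°.
sin θ₁/V₁ = sin θ₂/V₂ ⇒ sin θ₂ = 5399·sin 18.6°/2234 = 5399·0.3190/2234 = 0.7708.
θ₂ = sin⁻¹(0.7708) = 50.43° (from vertical).
From the interface: 90° − 50.43° = 39.57°.

39.6°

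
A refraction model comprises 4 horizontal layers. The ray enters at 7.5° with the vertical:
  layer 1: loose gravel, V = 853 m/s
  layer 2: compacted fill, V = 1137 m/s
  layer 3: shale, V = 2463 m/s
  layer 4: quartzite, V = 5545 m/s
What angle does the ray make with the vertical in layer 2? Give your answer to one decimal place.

10.0°

Ray parameter p = sin 7.5° / 853 = 1.5302e-04 s/m.
sin θ_2 = p·V_2 = 1.5302e-04 × 1137 = 0.1740.
θ_2 = arcsin 0.1740 = 10.02°.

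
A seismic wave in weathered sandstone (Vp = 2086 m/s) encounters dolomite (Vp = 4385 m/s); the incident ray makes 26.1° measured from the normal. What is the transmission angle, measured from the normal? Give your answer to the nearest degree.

68°

sin θ₁/V₁ = sin θ₂/V₂ ⇒ sin θ₂ = 4385·sin 26.1°/2086 = 4385·0.4399/2086 = 0.9248.
θ₂ = arcsin 0.9248 = 67.64° from the normal.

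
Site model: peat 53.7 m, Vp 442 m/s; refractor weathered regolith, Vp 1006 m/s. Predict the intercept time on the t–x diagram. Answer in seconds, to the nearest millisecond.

0.218 s

θ_c = arcsin(V₁/V₂) = arcsin(442/1006) = 26.06°; cos θ_c = 0.8983.
tᵢ = 2h·cos θ_c / V₁ = 2·53.7·0.8983 / 442 = 0.21828 s.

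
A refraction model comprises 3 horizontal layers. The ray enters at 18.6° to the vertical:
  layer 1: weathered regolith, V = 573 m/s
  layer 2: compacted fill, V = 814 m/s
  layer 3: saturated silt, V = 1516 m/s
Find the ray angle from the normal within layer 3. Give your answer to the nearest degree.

Ray parameter p = sin 18.6° / 573 = 5.5665e-04 s/m.
sin θ_3 = p·V_3 = 5.5665e-04 × 1516 = 0.8439.
θ_3 = 57.55° from the vertical.

58°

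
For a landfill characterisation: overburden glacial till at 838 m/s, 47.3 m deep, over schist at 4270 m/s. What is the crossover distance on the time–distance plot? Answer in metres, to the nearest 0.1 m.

115.4 m

θ_c = arcsin(838/4270) = 11.32°, so cos θ_c = 0.9806 and tᵢ = 2h cos θ_c/V₁ = 0.1107 s.
At crossover x/V₁ = x/V₂ + tᵢ ⇒ x = tᵢ/(1/V₁ − 1/V₂) = 0.11069/(1.1933e-03 − 2.3419e-04) = 115.41 m.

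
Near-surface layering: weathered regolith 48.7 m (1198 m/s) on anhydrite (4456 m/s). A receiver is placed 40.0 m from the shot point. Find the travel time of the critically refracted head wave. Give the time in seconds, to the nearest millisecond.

θ_c = arcsin(V₁/V₂) = arcsin(1198/4456) = 15.60°, cos θ_c = 0.9632.
Intercept time tᵢ = 2h cos θ_c / V₁ = 2·48.7·0.9632/1198 = 0.07831 s.
t = x/V₂ + tᵢ = 40.0/4456 + 0.07831 = 0.08729 s.

0.087 s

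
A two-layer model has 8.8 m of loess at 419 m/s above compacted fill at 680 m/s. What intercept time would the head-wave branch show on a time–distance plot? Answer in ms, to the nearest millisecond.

tᵢ = 2h·√(V₂²−V₁²)/(V₁V₂).
√(V₂²−V₁²) = √(680²−419²) = 535.6 m/s.
tᵢ = 2·8.8·535.6/(419·680) = 0.03308 s.

33 ms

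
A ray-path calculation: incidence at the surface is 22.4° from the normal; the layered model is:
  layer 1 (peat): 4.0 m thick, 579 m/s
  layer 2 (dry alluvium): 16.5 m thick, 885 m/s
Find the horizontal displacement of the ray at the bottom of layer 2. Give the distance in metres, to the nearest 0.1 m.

Ray parameter p = sin 22.4° / 579 m/s = 6.5815e-04 s/m.
Layer 1: θ = 22.40°; offset = 4.0·tan 22.40° = 1.649 m.
Layer 2: sin θ = p·885 = 0.5825 → θ = 35.62°; offset = 16.5·tan 35.62° = 11.823 m.
Σ offsets = 13.472 m.

13.5 m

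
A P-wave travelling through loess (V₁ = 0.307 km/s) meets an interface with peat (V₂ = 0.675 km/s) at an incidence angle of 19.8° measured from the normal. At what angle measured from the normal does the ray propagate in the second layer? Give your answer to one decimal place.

48.1°

Snell's law: sin θ₂ = (V₂/V₁)·sin θ₁ = (0.675/0.307)·sin 19.8° = 0.7448.
θ₂ = sin⁻¹(0.7448) = 48.14° (from vertical).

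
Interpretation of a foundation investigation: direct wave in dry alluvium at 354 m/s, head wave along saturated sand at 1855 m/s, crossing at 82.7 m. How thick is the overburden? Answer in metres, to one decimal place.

34.1 m

h = (x_cross/2)·√((V₂−V₁)/(V₂+V₁)).
(V₂−V₁)/(V₂+V₁) = (1855−354)/(1855+354) = 0.6795; √ = 0.8243.
h = (82.7/2)·0.8243 = 34.09 m.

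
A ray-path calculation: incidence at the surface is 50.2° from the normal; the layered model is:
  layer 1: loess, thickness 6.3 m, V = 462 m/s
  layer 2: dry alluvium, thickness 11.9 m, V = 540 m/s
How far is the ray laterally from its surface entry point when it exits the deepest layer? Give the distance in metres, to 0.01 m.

Apply Snell's law at each interface; in layer i the horizontal offset is hᵢ·tan θᵢ.
Layer 1: θ = 50.20°; offset = 6.3·tan 50.20° = 7.5615 m.
Layer 2: sin θ = 540·sin 50.2°/462 = 0.8980, θ = 63.90°; offset = 11.9·tan 63.90° = 24.2862 m.
Σ offsets = 31.8477 m.

31.85 m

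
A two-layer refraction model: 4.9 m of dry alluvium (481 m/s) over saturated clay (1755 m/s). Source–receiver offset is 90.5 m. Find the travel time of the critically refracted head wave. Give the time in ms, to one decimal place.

71.2 ms

θ_c = arcsin(V₁/V₂) = arcsin(481/1755) = 15.91°, cos θ_c = 0.9617.
Intercept time tᵢ = 2h cos θ_c / V₁ = 2·4.9·0.9617/481 = 0.01959 s.
t = x/V₂ + tᵢ = 90.5/1755 + 0.01959 = 0.07116 s.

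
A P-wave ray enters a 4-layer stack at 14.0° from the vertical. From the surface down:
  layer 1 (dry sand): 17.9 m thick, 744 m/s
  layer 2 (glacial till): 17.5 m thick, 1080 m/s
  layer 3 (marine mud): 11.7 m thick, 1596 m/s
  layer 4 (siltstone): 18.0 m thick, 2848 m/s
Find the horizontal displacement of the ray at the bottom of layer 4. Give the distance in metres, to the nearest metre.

p = sin θ₁/V₁ = sin 14.0°/744 = 3.2516e-04 s/m is conserved through the stack.
Layer 1: θ = 14.00°; offset = 17.9·tan 14.00° = 4.463 m.
Layer 2: sin θ = p·1080 = 0.3512 → θ = 20.56°; offset = 17.5·tan 20.56° = 6.564 m.
Layer 3: sin θ = p·1596 = 0.5190 → θ = 31.26°; offset = 11.7·tan 31.26° = 7.103 m.
Layer 4: sin θ = p·2848 = 0.9261 → θ = 67.83°; offset = 18.0·tan 67.83° = 44.173 m.
Σ offsets = 62.303 m.

62 m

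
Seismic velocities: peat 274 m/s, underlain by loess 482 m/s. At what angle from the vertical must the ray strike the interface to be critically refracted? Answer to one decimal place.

34.6°

Critical incidence: sin θ_c = V₁/V₂ = 274/482 = 0.5685.
θ_c = arcsin 0.5685 = 34.64°.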